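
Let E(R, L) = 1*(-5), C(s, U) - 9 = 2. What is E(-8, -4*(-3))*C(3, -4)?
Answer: -55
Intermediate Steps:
C(s, U) = 11 (C(s, U) = 9 + 2 = 11)
E(R, L) = -5
E(-8, -4*(-3))*C(3, -4) = -5*11 = -55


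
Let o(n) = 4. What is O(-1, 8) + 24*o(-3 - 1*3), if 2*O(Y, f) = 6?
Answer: 99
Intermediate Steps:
O(Y, f) = 3 (O(Y, f) = (1/2)*6 = 3)
O(-1, 8) + 24*o(-3 - 1*3) = 3 + 24*4 = 3 + 96 = 99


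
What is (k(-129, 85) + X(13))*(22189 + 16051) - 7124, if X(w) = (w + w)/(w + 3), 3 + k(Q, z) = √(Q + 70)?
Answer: -59704 + 38240*I*√59 ≈ -59704.0 + 2.9373e+5*I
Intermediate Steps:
k(Q, z) = -3 + √(70 + Q) (k(Q, z) = -3 + √(Q + 70) = -3 + √(70 + Q))
X(w) = 2*w/(3 + w) (X(w) = (2*w)/(3 + w) = 2*w/(3 + w))
(k(-129, 85) + X(13))*(22189 + 16051) - 7124 = ((-3 + √(70 - 129)) + 2*13/(3 + 13))*(22189 + 16051) - 7124 = ((-3 + √(-59)) + 2*13/16)*38240 - 7124 = ((-3 + I*√59) + 2*13*(1/16))*38240 - 7124 = ((-3 + I*√59) + 13/8)*38240 - 7124 = (-11/8 + I*√59)*38240 - 7124 = (-52580 + 38240*I*√59) - 7124 = -59704 + 38240*I*√59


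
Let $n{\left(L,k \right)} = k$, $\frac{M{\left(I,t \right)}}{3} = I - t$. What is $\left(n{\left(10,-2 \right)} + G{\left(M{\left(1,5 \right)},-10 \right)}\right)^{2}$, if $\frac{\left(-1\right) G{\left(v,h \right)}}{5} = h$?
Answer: $2304$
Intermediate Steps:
$M{\left(I,t \right)} = - 3 t + 3 I$ ($M{\left(I,t \right)} = 3 \left(I - t\right) = - 3 t + 3 I$)
$G{\left(v,h \right)} = - 5 h$
$\left(n{\left(10,-2 \right)} + G{\left(M{\left(1,5 \right)},-10 \right)}\right)^{2} = \left(-2 - -50\right)^{2} = \left(-2 + 50\right)^{2} = 48^{2} = 2304$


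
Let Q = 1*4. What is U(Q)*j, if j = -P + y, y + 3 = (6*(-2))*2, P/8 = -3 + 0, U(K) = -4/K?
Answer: 3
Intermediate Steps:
Q = 4
P = -24 (P = 8*(-3 + 0) = 8*(-3) = -24)
y = -27 (y = -3 + (6*(-2))*2 = -3 - 12*2 = -3 - 24 = -27)
j = -3 (j = -1*(-24) - 27 = 24 - 27 = -3)
U(Q)*j = -4/4*(-3) = -4*¼*(-3) = -1*(-3) = 3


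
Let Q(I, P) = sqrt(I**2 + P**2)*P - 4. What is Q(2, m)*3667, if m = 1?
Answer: -14668 + 3667*sqrt(5) ≈ -6468.3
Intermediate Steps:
Q(I, P) = -4 + P*sqrt(I**2 + P**2) (Q(I, P) = P*sqrt(I**2 + P**2) - 4 = -4 + P*sqrt(I**2 + P**2))
Q(2, m)*3667 = (-4 + 1*sqrt(2**2 + 1**2))*3667 = (-4 + 1*sqrt(4 + 1))*3667 = (-4 + 1*sqrt(5))*3667 = (-4 + sqrt(5))*3667 = -14668 + 3667*sqrt(5)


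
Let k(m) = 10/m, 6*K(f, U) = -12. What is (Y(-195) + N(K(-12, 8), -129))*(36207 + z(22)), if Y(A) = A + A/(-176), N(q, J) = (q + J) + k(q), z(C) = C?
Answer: -2103491969/176 ≈ -1.1952e+7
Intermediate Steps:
K(f, U) = -2 (K(f, U) = (1/6)*(-12) = -2)
N(q, J) = J + q + 10/q (N(q, J) = (q + J) + 10/q = (J + q) + 10/q = J + q + 10/q)
Y(A) = 175*A/176 (Y(A) = A + A*(-1/176) = A - A/176 = 175*A/176)
(Y(-195) + N(K(-12, 8), -129))*(36207 + z(22)) = ((175/176)*(-195) + (-129 - 2 + 10/(-2)))*(36207 + 22) = (-34125/176 + (-129 - 2 + 10*(-1/2)))*36229 = (-34125/176 + (-129 - 2 - 5))*36229 = (-34125/176 - 136)*36229 = -58061/176*36229 = -2103491969/176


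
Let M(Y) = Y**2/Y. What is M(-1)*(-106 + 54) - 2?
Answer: 50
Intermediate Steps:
M(Y) = Y
M(-1)*(-106 + 54) - 2 = -(-106 + 54) - 2 = -1*(-52) - 2 = 52 - 2 = 50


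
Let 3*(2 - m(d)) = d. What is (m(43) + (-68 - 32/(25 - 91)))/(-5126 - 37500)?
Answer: 2635/1406658 ≈ 0.0018732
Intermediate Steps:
m(d) = 2 - d/3
(m(43) + (-68 - 32/(25 - 91)))/(-5126 - 37500) = ((2 - ⅓*43) + (-68 - 32/(25 - 91)))/(-5126 - 37500) = ((2 - 43/3) + (-68 - 32/(-66)))/(-42626) = (-37/3 + (-68 - 32*(-1/66)))*(-1/42626) = (-37/3 + (-68 + 16/33))*(-1/42626) = (-37/3 - 2228/33)*(-1/42626) = -2635/33*(-1/42626) = 2635/1406658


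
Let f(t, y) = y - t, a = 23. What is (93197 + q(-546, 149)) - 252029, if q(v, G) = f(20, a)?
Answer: -158829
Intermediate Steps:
q(v, G) = 3 (q(v, G) = 23 - 1*20 = 23 - 20 = 3)
(93197 + q(-546, 149)) - 252029 = (93197 + 3) - 252029 = 93200 - 252029 = -158829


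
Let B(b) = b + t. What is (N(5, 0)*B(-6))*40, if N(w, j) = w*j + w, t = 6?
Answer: 0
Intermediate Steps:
N(w, j) = w + j*w (N(w, j) = j*w + w = w + j*w)
B(b) = 6 + b (B(b) = b + 6 = 6 + b)
(N(5, 0)*B(-6))*40 = ((5*(1 + 0))*(6 - 6))*40 = ((5*1)*0)*40 = (5*0)*40 = 0*40 = 0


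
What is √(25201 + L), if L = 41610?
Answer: √66811 ≈ 258.48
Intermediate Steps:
√(25201 + L) = √(25201 + 41610) = √66811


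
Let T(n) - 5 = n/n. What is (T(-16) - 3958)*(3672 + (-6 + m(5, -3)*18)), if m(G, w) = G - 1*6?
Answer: -14416896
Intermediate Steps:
m(G, w) = -6 + G (m(G, w) = G - 6 = -6 + G)
T(n) = 6 (T(n) = 5 + n/n = 5 + 1 = 6)
(T(-16) - 3958)*(3672 + (-6 + m(5, -3)*18)) = (6 - 3958)*(3672 + (-6 + (-6 + 5)*18)) = -3952*(3672 + (-6 - 1*18)) = -3952*(3672 + (-6 - 18)) = -3952*(3672 - 24) = -3952*3648 = -14416896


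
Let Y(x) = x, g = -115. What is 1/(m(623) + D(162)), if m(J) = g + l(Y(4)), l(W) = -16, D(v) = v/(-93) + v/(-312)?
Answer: -1612/214817 ≈ -0.0075041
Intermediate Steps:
D(v) = -45*v/3224 (D(v) = v*(-1/93) + v*(-1/312) = -v/93 - v/312 = -45*v/3224)
m(J) = -131 (m(J) = -115 - 16 = -131)
1/(m(623) + D(162)) = 1/(-131 - 45/3224*162) = 1/(-131 - 3645/1612) = 1/(-214817/1612) = -1612/214817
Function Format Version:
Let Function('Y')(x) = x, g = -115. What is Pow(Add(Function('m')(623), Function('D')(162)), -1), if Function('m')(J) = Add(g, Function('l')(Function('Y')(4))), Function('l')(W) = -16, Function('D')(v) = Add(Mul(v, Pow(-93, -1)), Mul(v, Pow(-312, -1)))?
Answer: Rational(-1612, 214817) ≈ -0.0075041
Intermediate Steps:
Function('D')(v) = Mul(Rational(-45, 3224), v) (Function('D')(v) = Add(Mul(v, Rational(-1, 93)), Mul(v, Rational(-1, 312))) = Add(Mul(Rational(-1, 93), v), Mul(Rational(-1, 312), v)) = Mul(Rational(-45, 3224), v))
Function('m')(J) = -131 (Function('m')(J) = Add(-115, -16) = -131)
Pow(Add(Function('m')(623), Function('D')(162)), -1) = Pow(Add(-131, Mul(Rational(-45, 3224), 162)), -1) = Pow(Add(-131, Rational(-3645, 1612)), -1) = Pow(Rational(-214817, 1612), -1) = Rational(-1612, 214817)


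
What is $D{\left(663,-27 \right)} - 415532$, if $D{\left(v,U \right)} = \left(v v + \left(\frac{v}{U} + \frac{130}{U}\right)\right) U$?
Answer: $-12283102$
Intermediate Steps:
$D{\left(v,U \right)} = U \left(v^{2} + \frac{130}{U} + \frac{v}{U}\right)$ ($D{\left(v,U \right)} = \left(v^{2} + \left(\frac{130}{U} + \frac{v}{U}\right)\right) U = \left(v^{2} + \frac{130}{U} + \frac{v}{U}\right) U = U \left(v^{2} + \frac{130}{U} + \frac{v}{U}\right)$)
$D{\left(663,-27 \right)} - 415532 = \left(130 + 663 - 27 \cdot 663^{2}\right) - 415532 = \left(130 + 663 - 11868363\right) - 415532 = -11867570 - 415532 = -12283102$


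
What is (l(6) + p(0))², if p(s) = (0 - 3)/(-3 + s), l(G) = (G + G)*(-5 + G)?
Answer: 169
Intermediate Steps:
l(G) = 2*G*(-5 + G) (l(G) = (2*G)*(-5 + G) = 2*G*(-5 + G))
p(s) = -3/(-3 + s)
(l(6) + p(0))² = (2*6*(-5 + 6) - 3/(-3 + 0))² = (2*6*1 - 3/(-3))² = (12 - 3*(-⅓))² = (12 + 1)² = 13² = 169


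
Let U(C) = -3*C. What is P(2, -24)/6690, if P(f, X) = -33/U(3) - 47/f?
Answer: -119/40140 ≈ -0.0029646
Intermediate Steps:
P(f, X) = 11/3 - 47/f (P(f, X) = -33/((-3*3)) - 47/f = -33/(-9) - 47/f = -33*(-1/9) - 47/f = 11/3 - 47/f)
P(2, -24)/6690 = (11/3 - 47/2)/6690 = (11/3 - 47*1/2)*(1/6690) = (11/3 - 47/2)*(1/6690) = -119/6*1/6690 = -119/40140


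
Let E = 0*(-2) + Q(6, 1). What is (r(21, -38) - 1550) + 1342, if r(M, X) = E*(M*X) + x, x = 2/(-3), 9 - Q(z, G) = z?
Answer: -7808/3 ≈ -2602.7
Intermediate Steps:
Q(z, G) = 9 - z
E = 3 (E = 0*(-2) + (9 - 1*6) = 0 + (9 - 6) = 0 + 3 = 3)
x = -⅔ (x = 2*(-⅓) = -⅔ ≈ -0.66667)
r(M, X) = -⅔ + 3*M*X (r(M, X) = 3*(M*X) - ⅔ = 3*M*X - ⅔ = -⅔ + 3*M*X)
(r(21, -38) - 1550) + 1342 = ((-⅔ + 3*21*(-38)) - 1550) + 1342 = ((-⅔ - 2394) - 1550) + 1342 = (-7184/3 - 1550) + 1342 = -11834/3 + 1342 = -7808/3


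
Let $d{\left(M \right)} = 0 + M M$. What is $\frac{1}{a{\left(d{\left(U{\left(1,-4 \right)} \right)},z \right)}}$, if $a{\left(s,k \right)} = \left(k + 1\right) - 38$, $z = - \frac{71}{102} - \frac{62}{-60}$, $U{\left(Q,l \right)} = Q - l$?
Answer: $- \frac{255}{9349} \approx -0.027276$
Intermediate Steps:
$z = \frac{86}{255}$ ($z = \left(-71\right) \frac{1}{102} - - \frac{31}{30} = - \frac{71}{102} + \frac{31}{30} = \frac{86}{255} \approx 0.33726$)
$d{\left(M \right)} = M^{2}$ ($d{\left(M \right)} = 0 + M^{2} = M^{2}$)
$a{\left(s,k \right)} = -37 + k$ ($a{\left(s,k \right)} = \left(1 + k\right) - 38 = -37 + k$)
$\frac{1}{a{\left(d{\left(U{\left(1,-4 \right)} \right)},z \right)}} = \frac{1}{-37 + \frac{86}{255}} = \frac{1}{- \frac{9349}{255}} = - \frac{255}{9349}$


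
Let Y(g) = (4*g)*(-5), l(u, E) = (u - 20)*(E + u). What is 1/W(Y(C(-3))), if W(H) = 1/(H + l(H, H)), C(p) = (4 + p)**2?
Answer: 1580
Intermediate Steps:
l(u, E) = (-20 + u)*(E + u)
Y(g) = -20*g
W(H) = 1/(-39*H + 2*H**2) (W(H) = 1/(H + (H**2 - 20*H - 20*H + H*H)) = 1/(H + (H**2 - 20*H - 20*H + H**2)) = 1/(H + (-40*H + 2*H**2)) = 1/(-39*H + 2*H**2))
1/W(Y(C(-3))) = 1/(1/(((-20*(4 - 3)**2))*(-39 + 2*(-20*(4 - 3)**2)))) = 1/(1/(((-20*1**2))*(-39 + 2*(-20*1**2)))) = 1/(1/(((-20*1))*(-39 + 2*(-20*1)))) = 1/(1/((-20)*(-39 + 2*(-20)))) = 1/(-1/(20*(-39 - 40))) = 1/(-1/20/(-79)) = 1/(-1/20*(-1/79)) = 1/(1/1580) = 1580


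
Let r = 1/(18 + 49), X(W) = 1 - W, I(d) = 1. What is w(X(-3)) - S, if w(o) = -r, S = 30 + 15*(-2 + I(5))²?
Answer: -3016/67 ≈ -45.015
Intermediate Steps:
S = 45 (S = 30 + 15*(-2 + 1)² = 30 + 15*(-1)² = 30 + 15*1 = 30 + 15 = 45)
r = 1/67 ≈ 0.014925
w(o) = -1/67 (w(o) = -1*1/67 = -1/67)
w(X(-3)) - S = -1/67 - 1*45 = -1/67 - 45 = -3016/67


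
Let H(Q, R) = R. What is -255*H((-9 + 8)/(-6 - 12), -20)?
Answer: 5100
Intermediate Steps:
-255*H((-9 + 8)/(-6 - 12), -20) = -255*(-20) = 5100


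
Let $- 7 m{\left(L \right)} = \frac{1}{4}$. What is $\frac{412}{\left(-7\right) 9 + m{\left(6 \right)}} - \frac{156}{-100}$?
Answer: $- \frac{43913}{8825} \approx -4.976$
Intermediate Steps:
$m{\left(L \right)} = - \frac{1}{28}$ ($m{\left(L \right)} = - \frac{1}{7 \cdot 4} = \left(- \frac{1}{7}\right) \frac{1}{4} = - \frac{1}{28}$)
$\frac{412}{\left(-7\right) 9 + m{\left(6 \right)}} - \frac{156}{-100} = \frac{412}{\left(-7\right) 9 - \frac{1}{28}} - \frac{156}{-100} = \frac{412}{-63 - \frac{1}{28}} - - \frac{39}{25} = \frac{412}{- \frac{1765}{28}} + \frac{39}{25} = 412 \left(- \frac{28}{1765}\right) + \frac{39}{25} = - \frac{11536}{1765} + \frac{39}{25} = - \frac{43913}{8825}$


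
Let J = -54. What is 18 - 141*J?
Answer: 7632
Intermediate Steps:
18 - 141*J = 18 - 141*(-54) = 18 + 7614 = 7632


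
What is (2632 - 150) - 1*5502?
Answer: -3020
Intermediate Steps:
(2632 - 150) - 1*5502 = 2482 - 5502 = -3020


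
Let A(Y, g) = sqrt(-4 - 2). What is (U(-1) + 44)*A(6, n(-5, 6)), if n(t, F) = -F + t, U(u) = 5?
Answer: 49*I*sqrt(6) ≈ 120.03*I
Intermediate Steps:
n(t, F) = t - F
A(Y, g) = I*sqrt(6) (A(Y, g) = sqrt(-6) = I*sqrt(6))
(U(-1) + 44)*A(6, n(-5, 6)) = (5 + 44)*(I*sqrt(6)) = 49*(I*sqrt(6)) = 49*I*sqrt(6)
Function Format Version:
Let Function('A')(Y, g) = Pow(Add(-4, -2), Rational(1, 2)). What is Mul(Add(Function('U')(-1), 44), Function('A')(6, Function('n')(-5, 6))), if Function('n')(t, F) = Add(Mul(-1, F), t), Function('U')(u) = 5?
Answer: Mul(49, I, Pow(6, Rational(1, 2))) ≈ Mul(120.03, I)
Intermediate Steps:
Function('n')(t, F) = Add(t, Mul(-1, F))
Function('A')(Y, g) = Mul(I, Pow(6, Rational(1, 2))) (Function('A')(Y, g) = Pow(-6, Rational(1, 2)) = Mul(I, Pow(6, Rational(1, 2))))
Mul(Add(Function('U')(-1), 44), Function('A')(6, Function('n')(-5, 6))) = Mul(Add(5, 44), Mul(I, Pow(6, Rational(1, 2)))) = Mul(49, Mul(I, Pow(6, Rational(1, 2)))) = Mul(49, I, Pow(6, Rational(1, 2)))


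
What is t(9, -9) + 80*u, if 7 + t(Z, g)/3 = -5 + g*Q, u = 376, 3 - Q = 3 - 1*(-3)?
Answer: 30125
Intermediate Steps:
Q = -3 (Q = 3 - (3 - 1*(-3)) = 3 - (3 + 3) = 3 - 1*6 = 3 - 6 = -3)
t(Z, g) = -36 - 9*g (t(Z, g) = -21 + 3*(-5 + g*(-3)) = -21 + 3*(-5 - 3*g) = -21 + (-15 - 9*g) = -36 - 9*g)
t(9, -9) + 80*u = (-36 - 9*(-9)) + 80*376 = (-36 + 81) + 30080 = 45 + 30080 = 30125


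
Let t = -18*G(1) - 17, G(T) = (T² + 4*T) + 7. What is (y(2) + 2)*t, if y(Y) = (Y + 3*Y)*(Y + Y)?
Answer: -7922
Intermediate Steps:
y(Y) = 8*Y² (y(Y) = (4*Y)*(2*Y) = 8*Y²)
G(T) = 7 + T² + 4*T
t = -233 (t = -18*(7 + 1² + 4*1) - 17 = -18*(7 + 1 + 4) - 17 = -18*12 - 17 = -216 - 17 = -233)
(y(2) + 2)*t = (8*2² + 2)*(-233) = (8*4 + 2)*(-233) = (32 + 2)*(-233) = 34*(-233) = -7922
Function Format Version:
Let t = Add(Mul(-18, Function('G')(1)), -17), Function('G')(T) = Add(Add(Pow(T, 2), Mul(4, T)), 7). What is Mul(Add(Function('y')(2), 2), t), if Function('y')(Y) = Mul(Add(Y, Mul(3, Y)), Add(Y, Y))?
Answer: -7922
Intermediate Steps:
Function('y')(Y) = Mul(8, Pow(Y, 2)) (Function('y')(Y) = Mul(Mul(4, Y), Mul(2, Y)) = Mul(8, Pow(Y, 2)))
Function('G')(T) = Add(7, Pow(T, 2), Mul(4, T))
t = -233 (t = Add(Mul(-18, Add(7, Pow(1, 2), Mul(4, 1))), -17) = Add(Mul(-18, Add(7, 1, 4)), -17) = Add(Mul(-18, 12), -17) = Add(-216, -17) = -233)
Mul(Add(Function('y')(2), 2), t) = Mul(Add(Mul(8, Pow(2, 2)), 2), -233) = Mul(Add(Mul(8, 4), 2), -233) = Mul(Add(32, 2), -233) = Mul(34, -233) = -7922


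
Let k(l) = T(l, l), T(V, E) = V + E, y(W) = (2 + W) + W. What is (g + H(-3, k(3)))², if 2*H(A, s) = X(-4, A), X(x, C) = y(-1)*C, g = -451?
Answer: 203401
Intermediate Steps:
y(W) = 2 + 2*W
T(V, E) = E + V
k(l) = 2*l (k(l) = l + l = 2*l)
X(x, C) = 0 (X(x, C) = (2 + 2*(-1))*C = (2 - 2)*C = 0*C = 0)
H(A, s) = 0 (H(A, s) = (½)*0 = 0)
(g + H(-3, k(3)))² = (-451 + 0)² = (-451)² = 203401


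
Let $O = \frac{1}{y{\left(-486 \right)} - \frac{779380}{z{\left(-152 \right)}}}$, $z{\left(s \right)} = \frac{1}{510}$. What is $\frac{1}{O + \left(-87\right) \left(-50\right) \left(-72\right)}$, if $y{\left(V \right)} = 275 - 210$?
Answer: $- \frac{397483735}{124491905802001} \approx -3.1928 \cdot 10^{-6}$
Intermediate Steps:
$z{\left(s \right)} = \frac{1}{510}$
$y{\left(V \right)} = 65$
$O = - \frac{1}{397483735}$ ($O = \frac{1}{65 - 779380 \frac{1}{\frac{1}{510}}} = \frac{1}{65 - 397483800} = \frac{1}{-397483735} = - \frac{1}{397483735} \approx -2.5158 \cdot 10^{-9}$)
$\frac{1}{O + \left(-87\right) \left(-50\right) \left(-72\right)} = \frac{1}{- \frac{1}{397483735} + \left(-87\right) \left(-50\right) \left(-72\right)} = \frac{1}{- \frac{1}{397483735} + 4350 \left(-72\right)} = \frac{1}{- \frac{1}{397483735} - 313200} = \frac{1}{- \frac{124491905802001}{397483735}} = - \frac{397483735}{124491905802001}$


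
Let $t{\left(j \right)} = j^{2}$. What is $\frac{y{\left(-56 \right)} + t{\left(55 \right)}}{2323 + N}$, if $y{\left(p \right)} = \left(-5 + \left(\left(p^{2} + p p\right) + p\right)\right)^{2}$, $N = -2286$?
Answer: $\frac{38579546}{37} \approx 1.0427 \cdot 10^{6}$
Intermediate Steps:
$y{\left(p \right)} = \left(-5 + p + 2 p^{2}\right)^{2}$ ($y{\left(p \right)} = \left(-5 + \left(\left(p^{2} + p^{2}\right) + p\right)\right)^{2} = \left(-5 + \left(2 p^{2} + p\right)\right)^{2} = \left(-5 + \left(p + 2 p^{2}\right)\right)^{2} = \left(-5 + p + 2 p^{2}\right)^{2}$)
$\frac{y{\left(-56 \right)} + t{\left(55 \right)}}{2323 + N} = \frac{\left(-5 - 56 + 2 \left(-56\right)^{2}\right)^{2} + 55^{2}}{2323 - 2286} = \frac{\left(-5 - 56 + 2 \cdot 3136\right)^{2} + 3025}{37} = \left(\left(-5 - 56 + 6272\right)^{2} + 3025\right) \frac{1}{37} = \left(6211^{2} + 3025\right) \frac{1}{37} = \left(38576521 + 3025\right) \frac{1}{37} = 38579546 \cdot \frac{1}{37} = \frac{38579546}{37}$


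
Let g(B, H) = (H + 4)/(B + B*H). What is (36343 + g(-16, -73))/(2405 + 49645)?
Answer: 13955689/19987200 ≈ 0.69823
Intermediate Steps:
g(B, H) = (4 + H)/(B + B*H)
(36343 + g(-16, -73))/(2405 + 49645) = (36343 + (4 - 73)/((-16)*(1 - 73)))/(2405 + 49645) = (36343 - 1/16*(-69)/(-72))/52050 = (36343 - 1/16*(-1/72)*(-69))*(1/52050) = (36343 - 23/384)*(1/52050) = (13955689/384)*(1/52050) = 13955689/19987200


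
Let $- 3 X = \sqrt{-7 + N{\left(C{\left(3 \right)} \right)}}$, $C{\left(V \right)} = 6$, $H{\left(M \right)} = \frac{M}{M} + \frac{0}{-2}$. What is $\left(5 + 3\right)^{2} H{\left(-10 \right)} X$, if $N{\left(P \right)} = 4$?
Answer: $- \frac{64 i \sqrt{3}}{3} \approx - 36.95 i$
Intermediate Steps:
$H{\left(M \right)} = 1$ ($H{\left(M \right)} = 1 + 0 \left(- \frac{1}{2}\right) = 1 + 0 = 1$)
$X = - \frac{i \sqrt{3}}{3}$ ($X = - \frac{\sqrt{-7 + 4}}{3} = - \frac{\sqrt{-3}}{3} = - \frac{i \sqrt{3}}{3} \approx - 0.57735 i$)
$\left(5 + 3\right)^{2} H{\left(-10 \right)} X = \left(5 + 3\right)^{2} \cdot 1 \left(- \frac{i \sqrt{3}}{3}\right) = 8^{2} \cdot 1 \left(- \frac{i \sqrt{3}}{3}\right) = 64 \cdot 1 \left(- \frac{i \sqrt{3}}{3}\right) = 64 \left(- \frac{i \sqrt{3}}{3}\right) = - \frac{64 i \sqrt{3}}{3}$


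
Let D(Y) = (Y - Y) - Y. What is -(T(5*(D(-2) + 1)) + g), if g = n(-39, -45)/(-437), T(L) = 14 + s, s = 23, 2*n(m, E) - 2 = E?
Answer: -32381/874 ≈ -37.049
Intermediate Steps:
D(Y) = -Y (D(Y) = 0 - Y = -Y)
n(m, E) = 1 + E/2
T(L) = 37 (T(L) = 14 + 23 = 37)
g = 43/874 (g = (1 + (1/2)*(-45))/(-437) = (1 - 45/2)*(-1/437) = -43/2*(-1/437) = 43/874 ≈ 0.049199)
-(T(5*(D(-2) + 1)) + g) = -(37 + 43/874) = -1*32381/874 = -32381/874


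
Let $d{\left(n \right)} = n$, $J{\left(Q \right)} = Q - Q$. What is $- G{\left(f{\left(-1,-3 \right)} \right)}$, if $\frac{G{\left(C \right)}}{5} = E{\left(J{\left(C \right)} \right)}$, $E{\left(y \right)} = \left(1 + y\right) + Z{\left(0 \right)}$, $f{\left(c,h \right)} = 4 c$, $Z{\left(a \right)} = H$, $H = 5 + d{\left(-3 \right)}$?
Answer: $-15$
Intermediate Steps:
$J{\left(Q \right)} = 0$
$H = 2$ ($H = 5 - 3 = 2$)
$Z{\left(a \right)} = 2$
$E{\left(y \right)} = 3 + y$ ($E{\left(y \right)} = \left(1 + y\right) + 2 = 3 + y$)
$G{\left(C \right)} = 15$ ($G{\left(C \right)} = 5 \left(3 + 0\right) = 5 \cdot 3 = 15$)
$- G{\left(f{\left(-1,-3 \right)} \right)} = \left(-1\right) 15 = -15$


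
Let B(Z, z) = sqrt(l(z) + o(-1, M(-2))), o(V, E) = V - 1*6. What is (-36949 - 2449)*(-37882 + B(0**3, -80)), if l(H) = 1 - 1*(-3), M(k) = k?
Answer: 1492475036 - 39398*I*sqrt(3) ≈ 1.4925e+9 - 68239.0*I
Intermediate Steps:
o(V, E) = -6 + V (o(V, E) = V - 6 = -6 + V)
l(H) = 4 (l(H) = 1 + 3 = 4)
B(Z, z) = I*sqrt(3) (B(Z, z) = sqrt(4 + (-6 - 1)) = sqrt(4 - 7) = sqrt(-3) = I*sqrt(3))
(-36949 - 2449)*(-37882 + B(0**3, -80)) = (-36949 - 2449)*(-37882 + I*sqrt(3)) = -39398*(-37882 + I*sqrt(3)) = 1492475036 - 39398*I*sqrt(3)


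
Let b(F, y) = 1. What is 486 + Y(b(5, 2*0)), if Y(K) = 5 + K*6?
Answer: 497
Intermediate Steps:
Y(K) = 5 + 6*K
486 + Y(b(5, 2*0)) = 486 + (5 + 6*1) = 486 + (5 + 6) = 486 + 11 = 497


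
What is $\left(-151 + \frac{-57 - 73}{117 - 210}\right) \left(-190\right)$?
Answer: $\frac{2643470}{93} \approx 28424.0$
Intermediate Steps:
$\left(-151 + \frac{-57 - 73}{117 - 210}\right) \left(-190\right) = \left(-151 - \frac{130}{-93}\right) \left(-190\right) = \left(-151 - - \frac{130}{93}\right) \left(-190\right) = \left(-151 + \frac{130}{93}\right) \left(-190\right) = \left(- \frac{13913}{93}\right) \left(-190\right) = \frac{2643470}{93}$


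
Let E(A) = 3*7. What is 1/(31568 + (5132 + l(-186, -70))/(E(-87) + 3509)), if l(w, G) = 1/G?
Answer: 247100/7800812039 ≈ 3.1676e-5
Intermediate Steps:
E(A) = 21
1/(31568 + (5132 + l(-186, -70))/(E(-87) + 3509)) = 1/(31568 + (5132 + 1/(-70))/(21 + 3509)) = 1/(31568 + (5132 - 1/70)/3530) = 1/(31568 + (359239/70)*(1/3530)) = 1/(31568 + 359239/247100) = 1/(7800812039/247100) = 247100/7800812039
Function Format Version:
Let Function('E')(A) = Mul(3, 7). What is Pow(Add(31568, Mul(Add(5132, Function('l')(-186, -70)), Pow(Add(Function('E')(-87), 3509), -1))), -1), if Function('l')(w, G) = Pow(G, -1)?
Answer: Rational(247100, 7800812039) ≈ 3.1676e-5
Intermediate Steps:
Function('E')(A) = 21
Pow(Add(31568, Mul(Add(5132, Function('l')(-186, -70)), Pow(Add(Function('E')(-87), 3509), -1))), -1) = Pow(Add(31568, Mul(Add(5132, Pow(-70, -1)), Pow(Add(21, 3509), -1))), -1) = Pow(Add(31568, Mul(Add(5132, Rational(-1, 70)), Pow(3530, -1))), -1) = Pow(Add(31568, Mul(Rational(359239, 70), Rational(1, 3530))), -1) = Pow(Add(31568, Rational(359239, 247100)), -1) = Pow(Rational(7800812039, 247100), -1) = Rational(247100, 7800812039)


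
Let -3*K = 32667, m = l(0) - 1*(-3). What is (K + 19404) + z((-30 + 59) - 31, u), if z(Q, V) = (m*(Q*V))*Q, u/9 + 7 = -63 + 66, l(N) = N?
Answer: 8083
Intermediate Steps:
m = 3 (m = 0 - 1*(-3) = 0 + 3 = 3)
u = -36 (u = -63 + 9*(-63 + 66) = -63 + 9*3 = -63 + 27 = -36)
K = -10889 (K = -⅓*32667 = -10889)
z(Q, V) = 3*V*Q² (z(Q, V) = (3*(Q*V))*Q = (3*Q*V)*Q = 3*V*Q²)
(K + 19404) + z((-30 + 59) - 31, u) = (-10889 + 19404) + 3*(-36)*((-30 + 59) - 31)² = 8515 + 3*(-36)*(29 - 31)² = 8515 + 3*(-36)*(-2)² = 8515 + 3*(-36)*4 = 8515 - 432 = 8083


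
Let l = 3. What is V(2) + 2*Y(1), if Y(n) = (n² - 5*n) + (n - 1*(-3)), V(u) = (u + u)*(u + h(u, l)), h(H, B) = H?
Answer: 16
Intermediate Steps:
V(u) = 4*u² (V(u) = (u + u)*(u + u) = (2*u)*(2*u) = 4*u²)
Y(n) = 3 + n² - 4*n (Y(n) = (n² - 5*n) + (n + 3) = (n² - 5*n) + (3 + n) = 3 + n² - 4*n)
V(2) + 2*Y(1) = 4*2² + 2*(3 + 1² - 4*1) = 4*4 + 2*(3 + 1 - 4) = 16 + 2*0 = 16 + 0 = 16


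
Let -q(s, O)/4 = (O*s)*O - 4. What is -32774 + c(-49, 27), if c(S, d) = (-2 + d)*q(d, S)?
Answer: -6515074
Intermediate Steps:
q(s, O) = 16 - 4*s*O² (q(s, O) = -4*((O*s)*O - 4) = -4*(s*O² - 4) = -4*(-4 + s*O²) = 16 - 4*s*O²)
c(S, d) = (-2 + d)*(16 - 4*d*S²)
-32774 + c(-49, 27) = -32774 - 4*(-4 + 27*(-49)²)*(-2 + 27) = -32774 - 4*(-4 + 27*2401)*25 = -32774 - 4*(-4 + 64827)*25 = -32774 - 4*64823*25 = -32774 - 6482300 = -6515074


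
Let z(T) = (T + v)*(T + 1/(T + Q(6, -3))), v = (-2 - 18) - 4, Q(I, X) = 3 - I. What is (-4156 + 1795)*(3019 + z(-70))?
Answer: -1654638381/73 ≈ -2.2666e+7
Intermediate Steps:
v = -24 (v = -20 - 4 = -24)
z(T) = (-24 + T)*(T + 1/(-3 + T)) (z(T) = (T - 24)*(T + 1/(T + (3 - 1*6))) = (-24 + T)*(T + 1/(T + (3 - 6))) = (-24 + T)*(T + 1/(T - 3)) = (-24 + T)*(T + 1/(-3 + T)))
(-4156 + 1795)*(3019 + z(-70)) = (-4156 + 1795)*(3019 + (-24 + (-70)³ - 27*(-70)² + 73*(-70))/(-3 - 70)) = -2361*(3019 + (-24 - 343000 - 27*4900 - 5110)/(-73)) = -2361*(3019 - (-24 - 343000 - 132300 - 5110)/73) = -2361*(3019 - 1/73*(-480434)) = -2361*(3019 + 480434/73) = -2361*700821/73 = -1654638381/73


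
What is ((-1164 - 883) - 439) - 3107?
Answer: -5593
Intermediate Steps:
((-1164 - 883) - 439) - 3107 = (-2047 - 439) - 3107 = -2486 - 3107 = -5593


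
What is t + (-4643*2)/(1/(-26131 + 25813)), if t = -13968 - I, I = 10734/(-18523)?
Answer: 54438737274/18523 ≈ 2.9390e+6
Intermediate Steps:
I = -10734/18523 (I = 10734*(-1/18523) = -10734/18523 ≈ -0.57950)
t = -258718530/18523 (t = -13968 - 1*(-10734/18523) = -13968 + 10734/18523 = -258718530/18523 ≈ -13967.)
t + (-4643*2)/(1/(-26131 + 25813)) = -258718530/18523 + (-4643*2)/(1/(-26131 + 25813)) = -258718530/18523 - 9286/(1/(-318)) = -258718530/18523 - 9286/(-1/318) = -258718530/18523 - 9286*(-318) = -258718530/18523 + 2952948 = 54438737274/18523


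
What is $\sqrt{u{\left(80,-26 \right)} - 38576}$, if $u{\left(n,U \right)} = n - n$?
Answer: $4 i \sqrt{2411} \approx 196.41 i$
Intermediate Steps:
$u{\left(n,U \right)} = 0$
$\sqrt{u{\left(80,-26 \right)} - 38576} = \sqrt{0 - 38576} = \sqrt{-38576} = 4 i \sqrt{2411}$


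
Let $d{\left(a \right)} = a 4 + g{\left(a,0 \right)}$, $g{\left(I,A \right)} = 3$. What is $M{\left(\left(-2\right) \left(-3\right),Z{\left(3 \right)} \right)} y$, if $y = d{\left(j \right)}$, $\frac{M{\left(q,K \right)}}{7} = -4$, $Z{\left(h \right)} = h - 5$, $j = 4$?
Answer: $-532$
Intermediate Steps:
$Z{\left(h \right)} = -5 + h$ ($Z{\left(h \right)} = h - 5 = -5 + h$)
$M{\left(q,K \right)} = -28$ ($M{\left(q,K \right)} = 7 \left(-4\right) = -28$)
$d{\left(a \right)} = 3 + 4 a$ ($d{\left(a \right)} = a 4 + 3 = 4 a + 3 = 3 + 4 a$)
$y = 19$ ($y = 3 + 4 \cdot 4 = 3 + 16 = 19$)
$M{\left(\left(-2\right) \left(-3\right),Z{\left(3 \right)} \right)} y = \left(-28\right) 19 = -532$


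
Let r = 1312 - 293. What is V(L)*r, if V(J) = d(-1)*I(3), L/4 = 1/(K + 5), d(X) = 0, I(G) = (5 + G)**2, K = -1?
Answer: 0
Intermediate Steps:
L = 1 (L = 4/(-1 + 5) = 4/4 = 4*(1/4) = 1)
r = 1019
V(J) = 0 (V(J) = 0*(5 + 3)**2 = 0*8**2 = 0*64 = 0)
V(L)*r = 0*1019 = 0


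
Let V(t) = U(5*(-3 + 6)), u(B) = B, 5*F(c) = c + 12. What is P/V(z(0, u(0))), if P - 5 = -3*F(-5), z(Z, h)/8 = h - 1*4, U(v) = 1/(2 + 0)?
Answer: 8/5 ≈ 1.6000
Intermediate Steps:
F(c) = 12/5 + c/5 (F(c) = (c + 12)/5 = (12 + c)/5 = 12/5 + c/5)
U(v) = 1/2
z(Z, h) = -32 + 8*h (z(Z, h) = 8*(h - 1*4) = 8*(h - 4) = 8*(-4 + h) = -32 + 8*h)
V(t) = 1/2
P = 4/5 (P = 5 - 3*(12/5 + (1/5)*(-5)) = 5 - 3*(12/5 - 1) = 5 - 3*7/5 = 5 - 21/5 = 4/5 ≈ 0.80000)
P/V(z(0, u(0))) = 4/(5*(1/2)) = (4/5)*2 = 8/5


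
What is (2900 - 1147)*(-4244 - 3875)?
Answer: -14232607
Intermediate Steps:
(2900 - 1147)*(-4244 - 3875) = 1753*(-8119) = -14232607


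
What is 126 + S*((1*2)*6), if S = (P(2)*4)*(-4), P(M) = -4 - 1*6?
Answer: 2046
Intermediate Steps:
P(M) = -10 (P(M) = -4 - 6 = -10)
S = 160 (S = -10*4*(-4) = -40*(-4) = 160)
126 + S*((1*2)*6) = 126 + 160*((1*2)*6) = 126 + 160*(2*6) = 126 + 160*12 = 126 + 1920 = 2046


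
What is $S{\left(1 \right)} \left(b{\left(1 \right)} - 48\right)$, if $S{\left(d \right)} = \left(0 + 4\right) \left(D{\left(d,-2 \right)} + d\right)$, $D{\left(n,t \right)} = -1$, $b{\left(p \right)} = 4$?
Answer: $0$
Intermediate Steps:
$S{\left(d \right)} = -4 + 4 d$ ($S{\left(d \right)} = \left(0 + 4\right) \left(-1 + d\right) = 4 \left(-1 + d\right) = -4 + 4 d$)
$S{\left(1 \right)} \left(b{\left(1 \right)} - 48\right) = \left(-4 + 4 \cdot 1\right) \left(4 - 48\right) = \left(-4 + 4\right) \left(-44\right) = 0 \left(-44\right) = 0$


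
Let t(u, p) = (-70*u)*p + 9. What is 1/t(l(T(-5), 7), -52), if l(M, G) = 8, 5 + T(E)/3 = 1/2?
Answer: 1/29129 ≈ 3.4330e-5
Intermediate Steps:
T(E) = -27/2 (T(E) = -15 + 3/2 = -27/2)
t(u, p) = 9 - 70*p*u (t(u, p) = -70*p*u + 9 = 9 - 70*p*u)
1/t(l(T(-5), 7), -52) = 1/(9 - 70*(-52)*8) = 1/(9 + 29120) = 1/29129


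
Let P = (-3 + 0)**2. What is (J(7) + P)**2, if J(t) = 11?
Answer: 400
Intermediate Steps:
P = 9 (P = (-3)**2 = 9)
(J(7) + P)**2 = (11 + 9)**2 = 20**2 = 400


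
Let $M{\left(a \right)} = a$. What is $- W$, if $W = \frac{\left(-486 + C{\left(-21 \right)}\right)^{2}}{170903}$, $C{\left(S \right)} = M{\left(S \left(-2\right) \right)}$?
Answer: $- \frac{5328}{4619} \approx -1.1535$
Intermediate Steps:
$C{\left(S \right)} = - 2 S$ ($C{\left(S \right)} = S \left(-2\right) = - 2 S$)
$W = \frac{5328}{4619}$ ($W = \frac{\left(-486 - -42\right)^{2}}{170903} = \left(-486 + 42\right)^{2} \cdot \frac{1}{170903} = \left(-444\right)^{2} \cdot \frac{1}{170903} = 197136 \cdot \frac{1}{170903} = \frac{5328}{4619} \approx 1.1535$)
$- W = \left(-1\right) \frac{5328}{4619} = - \frac{5328}{4619}$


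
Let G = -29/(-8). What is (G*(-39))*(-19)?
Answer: 21489/8 ≈ 2686.1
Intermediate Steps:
G = 29/8 (G = -29*(-⅛) = 29/8 ≈ 3.6250)
(G*(-39))*(-19) = ((29/8)*(-39))*(-19) = -1131/8*(-19) = 21489/8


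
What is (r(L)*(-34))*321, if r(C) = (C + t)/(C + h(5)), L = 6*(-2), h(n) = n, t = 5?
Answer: -10914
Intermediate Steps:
L = -12
r(C) = 1 (r(C) = (C + 5)/(C + 5) = (5 + C)/(5 + C) = 1)
(r(L)*(-34))*321 = (1*(-34))*321 = -34*321 = -10914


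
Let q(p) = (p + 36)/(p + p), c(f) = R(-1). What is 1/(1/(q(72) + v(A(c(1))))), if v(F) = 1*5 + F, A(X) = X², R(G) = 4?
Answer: 87/4 ≈ 21.750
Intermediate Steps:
c(f) = 4
q(p) = (36 + p)/(2*p) (q(p) = (36 + p)/((2*p)) = (36 + p)*(1/(2*p)) = (36 + p)/(2*p))
v(F) = 5 + F
1/(1/(q(72) + v(A(c(1))))) = 1/(1/((½)*(36 + 72)/72 + (5 + 4²))) = 1/(1/((½)*(1/72)*108 + (5 + 16))) = 1/(1/(¾ + 21)) = 1/(1/(87/4)) = 1/(4/87) = 87/4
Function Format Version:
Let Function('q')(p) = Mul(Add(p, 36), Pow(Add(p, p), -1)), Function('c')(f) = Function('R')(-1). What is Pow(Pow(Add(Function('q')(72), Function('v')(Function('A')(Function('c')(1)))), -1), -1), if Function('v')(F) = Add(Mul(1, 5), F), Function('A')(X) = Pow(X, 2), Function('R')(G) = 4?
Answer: Rational(87, 4) ≈ 21.750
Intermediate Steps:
Function('c')(f) = 4
Function('q')(p) = Mul(Rational(1, 2), Pow(p, -1), Add(36, p)) (Function('q')(p) = Mul(Add(36, p), Pow(Mul(2, p), -1)) = Mul(Add(36, p), Mul(Rational(1, 2), Pow(p, -1))) = Mul(Rational(1, 2), Pow(p, -1), Add(36, p)))
Function('v')(F) = Add(5, F)
Pow(Pow(Add(Function('q')(72), Function('v')(Function('A')(Function('c')(1)))), -1), -1) = Pow(Pow(Add(Mul(Rational(1, 2), Pow(72, -1), Add(36, 72)), Add(5, Pow(4, 2))), -1), -1) = Pow(Pow(Add(Mul(Rational(1, 2), Rational(1, 72), 108), Add(5, 16)), -1), -1) = Pow(Pow(Add(Rational(3, 4), 21), -1), -1) = Pow(Pow(Rational(87, 4), -1), -1) = Pow(Rational(4, 87), -1) = Rational(87, 4)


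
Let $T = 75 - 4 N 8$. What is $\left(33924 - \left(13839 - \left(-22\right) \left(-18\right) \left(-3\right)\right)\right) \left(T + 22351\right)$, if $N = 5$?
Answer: $195602847$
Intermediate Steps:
$T = -12000$ ($T = 75 \left(-4\right) 5 \cdot 8 = 75 \left(\left(-20\right) 8\right) = 75 \left(-160\right) = -12000$)
$\left(33924 - \left(13839 - \left(-22\right) \left(-18\right) \left(-3\right)\right)\right) \left(T + 22351\right) = \left(33924 - \left(13839 - \left(-22\right) \left(-18\right) \left(-3\right)\right)\right) \left(-12000 + 22351\right) = \left(33924 + \left(396 \left(-3\right) - 13839\right)\right) 10351 = \left(33924 - 15027\right) 10351 = 18897 \cdot 10351 = 195602847$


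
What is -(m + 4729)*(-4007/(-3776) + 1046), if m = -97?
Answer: -2289194037/472 ≈ -4.8500e+6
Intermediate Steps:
-(m + 4729)*(-4007/(-3776) + 1046) = -(-97 + 4729)*(-4007/(-3776) + 1046) = -4632*(-4007*(-1/3776) + 1046) = -4632*(4007/3776 + 1046) = -4632*3953703/3776 = -1*2289194037/472 = -2289194037/472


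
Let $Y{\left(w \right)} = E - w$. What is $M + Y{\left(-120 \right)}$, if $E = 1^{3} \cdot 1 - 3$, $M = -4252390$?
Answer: $-4252272$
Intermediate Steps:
$E = -2$ ($E = 1 \cdot 1 - 3 = 1 - 3 = -2$)
$Y{\left(w \right)} = -2 - w$
$M + Y{\left(-120 \right)} = -4252390 - -118 = -4252390 + \left(-2 + 120\right) = -4252390 + 118 = -4252272$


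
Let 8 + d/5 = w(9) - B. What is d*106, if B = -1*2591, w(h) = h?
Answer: 1373760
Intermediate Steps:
B = -2591
d = 12960 (d = -40 + 5*(9 - 1*(-2591)) = -40 + 5*(9 + 2591) = -40 + 5*2600 = -40 + 13000 = 12960)
d*106 = 12960*106 = 1373760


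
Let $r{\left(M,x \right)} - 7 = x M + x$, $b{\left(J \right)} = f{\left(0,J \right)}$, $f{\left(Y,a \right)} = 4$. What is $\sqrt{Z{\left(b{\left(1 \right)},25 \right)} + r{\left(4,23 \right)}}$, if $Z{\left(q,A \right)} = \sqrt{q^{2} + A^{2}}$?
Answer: $\sqrt{122 + \sqrt{641}} \approx 12.137$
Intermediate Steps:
$b{\left(J \right)} = 4$
$r{\left(M,x \right)} = 7 + x + M x$ ($r{\left(M,x \right)} = 7 + \left(x M + x\right) = 7 + \left(M x + x\right) = 7 + \left(x + M x\right) = 7 + x + M x$)
$Z{\left(q,A \right)} = \sqrt{A^{2} + q^{2}}$
$\sqrt{Z{\left(b{\left(1 \right)},25 \right)} + r{\left(4,23 \right)}} = \sqrt{\sqrt{25^{2} + 4^{2}} + \left(7 + 23 + 4 \cdot 23\right)} = \sqrt{\sqrt{625 + 16} + \left(7 + 23 + 92\right)} = \sqrt{\sqrt{641} + 122} = \sqrt{122 + \sqrt{641}}$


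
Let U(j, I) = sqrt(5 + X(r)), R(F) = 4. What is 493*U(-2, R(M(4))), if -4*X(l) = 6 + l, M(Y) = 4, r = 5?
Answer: 1479/2 ≈ 739.50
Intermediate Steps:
X(l) = -3/2 - l/4 (X(l) = -(6 + l)/4 = -3/2 - l/4)
U(j, I) = 3/2 (U(j, I) = sqrt(5 + (-3/2 - 1/4*5)) = sqrt(5 + (-3/2 - 5/4)) = sqrt(5 - 11/4) = sqrt(9/4) = 3/2)
493*U(-2, R(M(4))) = 493*(3/2) = 1479/2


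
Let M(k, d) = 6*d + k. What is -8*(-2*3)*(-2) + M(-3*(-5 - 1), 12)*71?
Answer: 6294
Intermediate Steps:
M(k, d) = k + 6*d
-8*(-2*3)*(-2) + M(-3*(-5 - 1), 12)*71 = -8*(-2*3)*(-2) + (-3*(-5 - 1) + 6*12)*71 = -(-48)*(-2) + (-3*(-6) + 72)*71 = -8*12 + (18 + 72)*71 = -96 + 90*71 = -96 + 6390 = 6294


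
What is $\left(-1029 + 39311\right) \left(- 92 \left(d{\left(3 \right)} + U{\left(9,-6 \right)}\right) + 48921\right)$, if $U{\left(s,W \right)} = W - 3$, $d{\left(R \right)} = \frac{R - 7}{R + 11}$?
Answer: $\frac{13338482414}{7} \approx 1.9055 \cdot 10^{9}$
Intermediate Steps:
$d{\left(R \right)} = \frac{-7 + R}{11 + R}$
$U{\left(s,W \right)} = -3 + W$
$\left(-1029 + 39311\right) \left(- 92 \left(d{\left(3 \right)} + U{\left(9,-6 \right)}\right) + 48921\right) = \left(-1029 + 39311\right) \left(- 92 \left(\frac{-7 + 3}{11 + 3} - 9\right) + 48921\right) = 38282 \left(- 92 \left(\frac{1}{14} \left(-4\right) - 9\right) + 48921\right) = 38282 \left(- 92 \left(- \frac{2}{7} - 9\right) + 48921\right) = 38282 \left(\left(-92\right) \left(- \frac{65}{7}\right) + 48921\right) = 38282 \left(\frac{5980}{7} + 48921\right) = 38282 \cdot \frac{348427}{7} = \frac{13338482414}{7}$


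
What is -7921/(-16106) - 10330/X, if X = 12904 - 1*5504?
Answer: -5387979/5959220 ≈ -0.90414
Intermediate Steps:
X = 7400 (X = 12904 - 5504 = 7400)
-7921/(-16106) - 10330/X = -7921/(-16106) - 10330/7400 = -7921*(-1/16106) - 10330*1/7400 = 7921/16106 - 1033/740 = -5387979/5959220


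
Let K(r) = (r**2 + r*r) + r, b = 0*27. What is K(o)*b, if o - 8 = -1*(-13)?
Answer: 0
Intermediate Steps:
o = 21 (o = 8 - 1*(-13) = 8 + 13 = 21)
b = 0
K(r) = r + 2*r**2 (K(r) = (r**2 + r**2) + r = 2*r**2 + r = r + 2*r**2)
K(o)*b = (21*(1 + 2*21))*0 = (21*(1 + 42))*0 = (21*43)*0 = 903*0 = 0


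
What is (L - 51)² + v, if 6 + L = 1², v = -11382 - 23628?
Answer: -31874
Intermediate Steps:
v = -35010
L = -5 (L = -6 + 1² = -6 + 1 = -5)
(L - 51)² + v = (-5 - 51)² - 35010 = (-56)² - 35010 = 3136 - 35010 = -31874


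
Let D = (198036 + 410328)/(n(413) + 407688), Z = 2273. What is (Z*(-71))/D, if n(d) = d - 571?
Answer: -32884206995/304182 ≈ -1.0811e+5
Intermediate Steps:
n(d) = -571 + d
D = 304182/203765 (D = (198036 + 410328)/((-571 + 413) + 407688) = 608364/(-158 + 407688) = 608364/407530 = 608364*(1/407530) = 304182/203765 ≈ 1.4928)
(Z*(-71))/D = (2273*(-71))/(304182/203765) = -161383*203765/304182 = -32884206995/304182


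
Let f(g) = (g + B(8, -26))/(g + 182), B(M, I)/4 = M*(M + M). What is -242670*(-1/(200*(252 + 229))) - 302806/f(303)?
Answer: -282556435319/1568060 ≈ -1.8020e+5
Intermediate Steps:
B(M, I) = 8*M**2 (B(M, I) = 4*(M*(M + M)) = 4*(M*(2*M)) = 4*(2*M**2) = 8*M**2)
f(g) = (512 + g)/(182 + g) (f(g) = (g + 8*8**2)/(g + 182) = (g + 8*64)/(182 + g) = (g + 512)/(182 + g) = (512 + g)/(182 + g))
-242670*(-1/(200*(252 + 229))) - 302806/f(303) = -242670*(-1/(200*(252 + 229))) - 302806*(182 + 303)/(512 + 303) = -242670/((-200*481)) - 302806/(815/485) = -242670/(-96200) - 302806/((1/485)*815) = -242670*(-1/96200) - 302806/163/97 = 24267/9620 - 302806*97/163 = 24267/9620 - 29372182/163 = -282556435319/1568060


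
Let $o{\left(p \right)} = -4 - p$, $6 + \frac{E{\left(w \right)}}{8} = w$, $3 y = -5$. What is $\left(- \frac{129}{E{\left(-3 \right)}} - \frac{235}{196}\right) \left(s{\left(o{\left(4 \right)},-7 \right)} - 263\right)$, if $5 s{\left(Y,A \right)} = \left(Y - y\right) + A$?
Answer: $- \frac{555509}{3528} \approx -157.46$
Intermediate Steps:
$y = - \frac{5}{3}$ ($y = \frac{1}{3} \left(-5\right) = - \frac{5}{3} \approx -1.6667$)
$E{\left(w \right)} = -48 + 8 w$
$s{\left(Y,A \right)} = \frac{1}{3} + \frac{A}{5} + \frac{Y}{5}$ ($s{\left(Y,A \right)} = \frac{\left(Y - - \frac{5}{3}\right) + A}{5} = \frac{\left(Y + \frac{5}{3}\right) + A}{5} = \frac{\left(\frac{5}{3} + Y\right) + A}{5} = \frac{\frac{5}{3} + A + Y}{5} = \frac{1}{3} + \frac{A}{5} + \frac{Y}{5}$)
$\left(- \frac{129}{E{\left(-3 \right)}} - \frac{235}{196}\right) \left(s{\left(o{\left(4 \right)},-7 \right)} - 263\right) = \left(- \frac{129}{-48 + 8 \left(-3\right)} - \frac{235}{196}\right) \left(\left(\frac{1}{3} + \frac{1}{5} \left(-7\right) + \frac{-4 - 4}{5}\right) - 263\right) = \left(- \frac{129}{-48 - 24} - \frac{235}{196}\right) \left(\left(\frac{1}{3} - \frac{7}{5} + \frac{-4 - 4}{5}\right) - 263\right) = \left(- \frac{129}{-72} - \frac{235}{196}\right) \left(\left(\frac{1}{3} - \frac{7}{5} + \frac{1}{5} \left(-8\right)\right) - 263\right) = \left(\left(-129\right) \left(- \frac{1}{72}\right) - \frac{235}{196}\right) \left(\left(\frac{1}{3} - \frac{7}{5} - \frac{8}{5}\right) - 263\right) = \left(\frac{43}{24} - \frac{235}{196}\right) \left(- \frac{8}{3} - 263\right) = \frac{697}{1176} \left(- \frac{797}{3}\right) = - \frac{555509}{3528}$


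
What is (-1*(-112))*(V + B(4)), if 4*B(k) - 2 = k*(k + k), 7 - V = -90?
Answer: 11816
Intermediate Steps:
V = 97 (V = 7 - 1*(-90) = 7 + 90 = 97)
B(k) = ½ + k²/2 (B(k) = ½ + (k*(k + k))/4 = ½ + (k*(2*k))/4 = ½ + (2*k²)/4 = ½ + k²/2)
(-1*(-112))*(V + B(4)) = (-1*(-112))*(97 + (½ + (½)*4²)) = 112*(97 + (½ + (½)*16)) = 112*(97 + (½ + 8)) = 112*(97 + 17/2) = 112*(211/2) = 11816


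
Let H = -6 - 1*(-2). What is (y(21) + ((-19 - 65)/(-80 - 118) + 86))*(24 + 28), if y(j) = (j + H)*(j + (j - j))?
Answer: 760916/33 ≈ 23058.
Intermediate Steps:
H = -4 (H = -6 + 2 = -4)
y(j) = j*(-4 + j) (y(j) = (j - 4)*(j + (j - j)) = (-4 + j)*(j + 0) = (-4 + j)*j = j*(-4 + j))
(y(21) + ((-19 - 65)/(-80 - 118) + 86))*(24 + 28) = (21*(-4 + 21) + ((-19 - 65)/(-80 - 118) + 86))*(24 + 28) = (21*17 + (-84/(-198) + 86))*52 = (357 + (-84*(-1/198) + 86))*52 = (357 + (14/33 + 86))*52 = (357 + 2852/33)*52 = (14633/33)*52 = 760916/33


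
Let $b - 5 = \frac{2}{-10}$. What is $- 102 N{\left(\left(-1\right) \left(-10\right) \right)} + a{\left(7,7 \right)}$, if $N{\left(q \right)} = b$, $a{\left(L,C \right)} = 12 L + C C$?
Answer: $- \frac{1783}{5} \approx -356.6$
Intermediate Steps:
$a{\left(L,C \right)} = C^{2} + 12 L$ ($a{\left(L,C \right)} = 12 L + C^{2} = C^{2} + 12 L$)
$b = \frac{24}{5}$ ($b = 5 + \frac{2}{-10} = 5 + 2 \left(- \frac{1}{10}\right) = 5 - \frac{1}{5} = \frac{24}{5} \approx 4.8$)
$N{\left(q \right)} = \frac{24}{5}$
$- 102 N{\left(\left(-1\right) \left(-10\right) \right)} + a{\left(7,7 \right)} = \left(-102\right) \frac{24}{5} + \left(7^{2} + 12 \cdot 7\right) = - \frac{2448}{5} + \left(49 + 84\right) = - \frac{2448}{5} + 133 = - \frac{1783}{5}$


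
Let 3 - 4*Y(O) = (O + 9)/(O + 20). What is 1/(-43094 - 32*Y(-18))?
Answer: -1/43154 ≈ -2.3173e-5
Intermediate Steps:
Y(O) = ¾ - (9 + O)/(4*(20 + O)) (Y(O) = ¾ - (O + 9)/(4*(O + 20)) = ¾ - (9 + O)/(4*(20 + O)))
1/(-43094 - 32*Y(-18)) = 1/(-43094 - 8*(51 + 2*(-18))/(20 - 18)) = 1/(-43094 - 8*(51 - 36)/2) = 1/(-43094 - 8*15/2) = 1/(-43094 - 32*15/8) = 1/(-43094 - 60) = 1/(-43154) = -1/43154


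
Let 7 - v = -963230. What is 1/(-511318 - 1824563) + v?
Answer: 2250007006796/2335881 ≈ 9.6324e+5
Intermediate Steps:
v = 963237 (v = 7 - 1*(-963230) = 7 + 963230 = 963237)
1/(-511318 - 1824563) + v = 1/(-511318 - 1824563) + 963237 = 1/(-2335881) + 963237 = -1/2335881 + 963237 = 2250007006796/2335881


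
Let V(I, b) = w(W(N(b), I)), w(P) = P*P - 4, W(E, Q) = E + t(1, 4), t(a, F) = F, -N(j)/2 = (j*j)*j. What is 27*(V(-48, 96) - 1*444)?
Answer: 84537459069552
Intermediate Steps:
N(j) = -2*j³ (N(j) = -2*j*j*j = -2*j²*j = -2*j³)
W(E, Q) = 4 + E (W(E, Q) = E + 4 = 4 + E)
w(P) = -4 + P² (w(P) = P² - 4 = -4 + P²)
V(I, b) = -4 + (4 - 2*b³)²
27*(V(-48, 96) - 1*444) = 27*((-4 + 4*(-2 + 96³)²) - 1*444) = 27*((-4 + 4*(-2 + 884736)²) - 444) = 27*((-4 + 4*884734²) - 444) = 27*((-4 + 4*782754250756) - 444) = 27*((-4 + 3131017003024) - 444) = 27*(3131017003020 - 444) = 27*3131017002576 = 84537459069552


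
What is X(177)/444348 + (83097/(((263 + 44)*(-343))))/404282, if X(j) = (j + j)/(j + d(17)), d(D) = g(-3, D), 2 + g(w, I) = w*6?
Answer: 55197464527/17677893023524839 ≈ 3.1224e-6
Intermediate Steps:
g(w, I) = -2 + 6*w (g(w, I) = -2 + w*6 = -2 + 6*w)
d(D) = -20 (d(D) = -2 + 6*(-3) = -2 - 18 = -20)
X(j) = 2*j/(-20 + j) (X(j) = (j + j)/(j - 20) = (2*j)/(-20 + j) = 2*j/(-20 + j))
X(177)/444348 + (83097/(((263 + 44)*(-343))))/404282 = (2*177/(-20 + 177))/444348 + (83097/(((263 + 44)*(-343))))/404282 = (2*177/157)*(1/444348) + (83097/((307*(-343))))*(1/404282) = (2*177*(1/157))*(1/444348) + (83097/(-105301))*(1/404282) = (354/157)*(1/444348) + (83097*(-1/105301))*(1/404282) = 59/11627106 - 11871/15043*1/404282 = 59/11627106 - 11871/6081614126 = 55197464527/17677893023524839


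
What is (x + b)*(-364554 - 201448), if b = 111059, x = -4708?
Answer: -60194878702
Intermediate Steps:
(x + b)*(-364554 - 201448) = (-4708 + 111059)*(-364554 - 201448) = 106351*(-566002) = -60194878702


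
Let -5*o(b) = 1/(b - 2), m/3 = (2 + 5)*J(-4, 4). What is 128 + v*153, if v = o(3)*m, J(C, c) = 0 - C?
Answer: -12212/5 ≈ -2442.4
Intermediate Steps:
J(C, c) = -C
m = 84 (m = 3*((2 + 5)*(-1*(-4))) = 3*(7*4) = 3*28 = 84)
o(b) = -1/(5*(-2 + b)) (o(b) = -1/(5*(b - 2)) = -1/(5*(-2 + b)))
v = -84/5 (v = -1/(-10 + 5*3)*84 = -1/(-10 + 15)*84 = -1/5*84 = -1*⅕*84 = -⅕*84 = -84/5 ≈ -16.800)
128 + v*153 = 128 - 84/5*153 = 128 - 12852/5 = -12212/5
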